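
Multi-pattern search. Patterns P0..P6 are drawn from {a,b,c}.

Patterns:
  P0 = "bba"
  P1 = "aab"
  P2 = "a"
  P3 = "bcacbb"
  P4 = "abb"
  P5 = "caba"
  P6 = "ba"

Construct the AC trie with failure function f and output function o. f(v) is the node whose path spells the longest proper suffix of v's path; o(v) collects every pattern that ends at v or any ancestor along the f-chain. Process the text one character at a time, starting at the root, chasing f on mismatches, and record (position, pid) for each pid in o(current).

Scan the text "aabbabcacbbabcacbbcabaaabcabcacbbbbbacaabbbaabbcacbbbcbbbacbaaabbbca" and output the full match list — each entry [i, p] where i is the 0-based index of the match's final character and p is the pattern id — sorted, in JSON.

Build automaton:
Trie nodes:
  n0 'ε': a→4 b→1 c→14
  n1 'b': a→18 b→2 c→7
  n2 'bb': a→3
  n3 'bba': ·  ←P0
  n4 'a': a→5 b→12  ←P2
  n5 'aa': b→6
  n6 'aab': ·  ←P1
  n7 'bc': a→8
  n8 'bca': c→9
  n9 'bcac': b→10
  n10 'bcacb': b→11
  n11 'bcacbb': ·  ←P3
  n12 'ab': b→13
  n13 'abb': ·  ←P4
  n14 'c': a→15
  n15 'ca': b→16
  n16 'cab': a→17
  n17 'caba': ·  ←P5
  n18 'ba': ·  ←P6

Failure links (BFS by depth):
  fail(1) 'b': from fail(0)=0 chase 'b': 0 ⇒ 0;  out=∅∪out(0)=∅
  fail(4) 'a': from fail(0)=0 chase 'a': 0 ⇒ 0;  out={2}∪out(0)={2}
  fail(14) 'c': from fail(0)=0 chase 'c': 0 ⇒ 0;  out=∅∪out(0)=∅
  fail(2) 'bb': from fail(1)=0 chase 'b': 0 ⇒ 1;  out=∅∪out(1)=∅
  fail(5) 'aa': from fail(4)=0 chase 'a': 0 ⇒ 4;  out=∅∪out(4)={2}
  fail(7) 'bc': from fail(1)=0 chase 'c': 0 ⇒ 14;  out=∅∪out(14)=∅
  fail(12) 'ab': from fail(4)=0 chase 'b': 0 ⇒ 1;  out=∅∪out(1)=∅
  fail(15) 'ca': from fail(14)=0 chase 'a': 0 ⇒ 4;  out=∅∪out(4)={2}
  fail(18) 'ba': from fail(1)=0 chase 'a': 0 ⇒ 4;  out={6}∪out(4)={2,6}
  fail(3) 'bba': from fail(2)=1 chase 'a': 1 ⇒ 18;  out={0}∪out(18)={0,2,6}
  fail(6) 'aab': from fail(5)=4 chase 'b': 4 ⇒ 12;  out={1}∪out(12)={1}
  fail(8) 'bca': from fail(7)=14 chase 'a': 14 ⇒ 15;  out=∅∪out(15)={2}
  fail(13) 'abb': from fail(12)=1 chase 'b': 1 ⇒ 2;  out={4}∪out(2)={4}
  fail(16) 'cab': from fail(15)=4 chase 'b': 4 ⇒ 12;  out=∅∪out(12)=∅
  fail(9) 'bcac': from fail(8)=15 chase 'c': 15→4→0 ⇒ 14;  out=∅∪out(14)=∅
  fail(17) 'caba': from fail(16)=12 chase 'a': 12→1 ⇒ 18;  out={5}∪out(18)={2,5,6}
  fail(10) 'bcacb': from fail(9)=14 chase 'b': 14→0 ⇒ 1;  out=∅∪out(1)=∅
  fail(11) 'bcacbb': from fail(10)=1 chase 'b': 1 ⇒ 2;  out={3}∪out(2)={3}

Run:
i=0 'a': node 0→4  ** P2@[0:0]
i=1 'a': node 4→5  ** P2@[1:1]
i=2 'b': node 5→6  ** P1@[0:2]
i=3 'b': node 6→13 (fail-walked)  ** P4@[1:3]
i=4 'a': node 13→3 (fail-walked)  ** P0@[2:4],P2@[4:4],P6@[3:4]
i=5 'b': node 3→12 (fail-walked)
i=6 'c': node 12→7 (fail-walked)
i=7 'a': node 7→8  ** P2@[7:7]
i=8 'c': node 8→9
i=9 'b': node 9→10
i=10 'b': node 10→11  ** P3@[5:10]
i=11 'a': node 11→3 (fail-walked)  ** P0@[9:11],P2@[11:11],P6@[10:11]
i=12 'b': node 3→12 (fail-walked)
i=13 'c': node 12→7 (fail-walked)
i=14 'a': node 7→8  ** P2@[14:14]
i=15 'c': node 8→9
i=16 'b': node 9→10
i=17 'b': node 10→11  ** P3@[12:17]
i=18 'c': node 11→7 (fail-walked)
i=19 'a': node 7→8  ** P2@[19:19]
i=20 'b': node 8→16 (fail-walked)
i=21 'a': node 16→17  ** P2@[21:21],P5@[18:21],P6@[20:21]
i=22 'a': node 17→5 (fail-walked)  ** P2@[22:22]
i=23 'a': node 5→5 (fail-walked)  ** P2@[23:23]
i=24 'b': node 5→6  ** P1@[22:24]
i=25 'c': node 6→7 (fail-walked)
i=26 'a': node 7→8  ** P2@[26:26]
i=27 'b': node 8→16 (fail-walked)
i=28 'c': node 16→7 (fail-walked)
i=29 'a': node 7→8  ** P2@[29:29]
i=30 'c': node 8→9
i=31 'b': node 9→10
i=32 'b': node 10→11  ** P3@[27:32]
i=33 'b': node 11→2 (fail-walked)
i=34 'b': node 2→2 (fail-walked)
i=35 'b': node 2→2 (fail-walked)
i=36 'a': node 2→3  ** P0@[34:36],P2@[36:36],P6@[35:36]
i=37 'c': node 3→14 (fail-walked)
i=38 'a': node 14→15  ** P2@[38:38]
i=39 'a': node 15→5 (fail-walked)  ** P2@[39:39]
i=40 'b': node 5→6  ** P1@[38:40]
i=41 'b': node 6→13 (fail-walked)  ** P4@[39:41]
i=42 'b': node 13→2 (fail-walked)
i=43 'a': node 2→3  ** P0@[41:43],P2@[43:43],P6@[42:43]
i=44 'a': node 3→5 (fail-walked)  ** P2@[44:44]
i=45 'b': node 5→6  ** P1@[43:45]
i=46 'b': node 6→13 (fail-walked)  ** P4@[44:46]
i=47 'c': node 13→7 (fail-walked)
i=48 'a': node 7→8  ** P2@[48:48]
i=49 'c': node 8→9
i=50 'b': node 9→10
i=51 'b': node 10→11  ** P3@[46:51]
i=52 'b': node 11→2 (fail-walked)
i=53 'c': node 2→7 (fail-walked)
i=54 'b': node 7→1 (fail-walked)
i=55 'b': node 1→2
i=56 'b': node 2→2 (fail-walked)
i=57 'a': node 2→3  ** P0@[55:57],P2@[57:57],P6@[56:57]
i=58 'c': node 3→14 (fail-walked)
i=59 'b': node 14→1 (fail-walked)
i=60 'a': node 1→18  ** P2@[60:60],P6@[59:60]
i=61 'a': node 18→5 (fail-walked)  ** P2@[61:61]
i=62 'a': node 5→5 (fail-walked)  ** P2@[62:62]
i=63 'b': node 5→6  ** P1@[61:63]
i=64 'b': node 6→13 (fail-walked)  ** P4@[62:64]
i=65 'b': node 13→2 (fail-walked)
i=66 'c': node 2→7 (fail-walked)
i=67 'a': node 7→8  ** P2@[67:67]

Result: [[0,2],[1,2],[2,1],[3,4],[4,0],[4,2],[4,6],[7,2],[10,3],[11,0],[11,2],[11,6],[14,2],[17,3],[19,2],[21,2],[21,5],[21,6],[22,2],[23,2],[24,1],[26,2],[29,2],[32,3],[36,0],[36,2],[36,6],[38,2],[39,2],[40,1],[41,4],[43,0],[43,2],[43,6],[44,2],[45,1],[46,4],[48,2],[51,3],[57,0],[57,2],[57,6],[60,2],[60,6],[61,2],[62,2],[63,1],[64,4],[67,2]]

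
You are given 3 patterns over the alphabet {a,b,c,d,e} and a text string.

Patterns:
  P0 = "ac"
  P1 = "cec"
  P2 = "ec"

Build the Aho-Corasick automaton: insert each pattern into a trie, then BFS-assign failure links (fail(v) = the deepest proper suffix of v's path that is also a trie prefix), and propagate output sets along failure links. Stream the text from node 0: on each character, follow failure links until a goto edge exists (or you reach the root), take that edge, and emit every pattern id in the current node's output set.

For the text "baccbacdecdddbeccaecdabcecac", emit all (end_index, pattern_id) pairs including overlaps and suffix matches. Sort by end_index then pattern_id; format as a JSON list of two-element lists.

Build automaton:
Trie (insert patterns):
  n0 'ε': a→1 c→3 e→6
  n1 'a': c→2
  n2 'ac': ·  ←P0
  n3 'c': e→4
  n4 'ce': c→5
  n5 'cec': ·  ←P1
  n6 'e': c→7
  n7 'ec': ·  ←P2

BFS fail/out derivation:
  fail(1) 'a': from fail(0)=0 chase 'a': 0 ⇒ 0;  out=∅∪out(0)=∅
  fail(3) 'c': from fail(0)=0 chase 'c': 0 ⇒ 0;  out=∅∪out(0)=∅
  fail(6) 'e': from fail(0)=0 chase 'e': 0 ⇒ 0;  out=∅∪out(0)=∅
  fail(2) 'ac': from fail(1)=0 chase 'c': 0 ⇒ 3;  out={0}∪out(3)={0}
  fail(4) 'ce': from fail(3)=0 chase 'e': 0 ⇒ 6;  out=∅∪out(6)=∅
  fail(7) 'ec': from fail(6)=0 chase 'c': 0 ⇒ 3;  out={2}∪out(3)={2}
  fail(5) 'cec': from fail(4)=6 chase 'c': 6 ⇒ 7;  out={1}∪out(7)={1,2}

Scan:
pos 0 'b': at 0
pos 1 'a': at 1
pos 2 'c': at 2  emit P0@[1:2]
pos 3 'c': at 3 (via fail)
pos 4 'b': at 0 (via fail)
pos 5 'a': at 1
pos 6 'c': at 2  emit P0@[5:6]
pos 7 'd': at 0 (via fail)
pos 8 'e': at 6
pos 9 'c': at 7  emit P2@[8:9]
pos 10 'd': at 0 (via fail)
pos 11 'd': at 0
pos 12 'd': at 0
pos 13 'b': at 0
pos 14 'e': at 6
pos 15 'c': at 7  emit P2@[14:15]
pos 16 'c': at 3 (via fail)
pos 17 'a': at 1 (via fail)
pos 18 'e': at 6 (via fail)
pos 19 'c': at 7  emit P2@[18:19]
pos 20 'd': at 0 (via fail)
pos 21 'a': at 1
pos 22 'b': at 0 (via fail)
pos 23 'c': at 3
pos 24 'e': at 4
pos 25 'c': at 5  emit P1@[23:25],P2@[24:25]
pos 26 'a': at 1 (via fail)
pos 27 'c': at 2  emit P0@[26:27]

Result: [[2,0],[6,0],[9,2],[15,2],[19,2],[25,1],[25,2],[27,0]]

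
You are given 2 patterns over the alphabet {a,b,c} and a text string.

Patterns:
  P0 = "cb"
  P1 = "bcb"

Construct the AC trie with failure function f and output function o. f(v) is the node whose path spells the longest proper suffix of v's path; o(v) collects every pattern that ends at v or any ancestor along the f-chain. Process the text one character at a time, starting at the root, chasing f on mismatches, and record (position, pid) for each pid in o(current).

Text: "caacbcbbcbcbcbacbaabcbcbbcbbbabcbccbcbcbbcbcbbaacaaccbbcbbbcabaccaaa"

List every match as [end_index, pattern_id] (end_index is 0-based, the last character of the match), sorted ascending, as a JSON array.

Build automaton:
Trie (insert patterns):
  n0 'ε': b→3 c→1
  n1 'c': b→2
  n2 'cb': ·  [P0 ends]
  n3 'b': c→4
  n4 'bc': b→5
  n5 'bcb': ·  [P1 ends]

Failure links (BFS by depth):
  n1('c'): parent n0 fail=0; on 'c' 0 → fail=0;  out ∅∪∅=∅
  n3('b'): parent n0 fail=0; on 'b' 0 → fail=0;  out ∅∪∅=∅
  n2('cb'): parent n1 fail=0; on 'b' 0 → fail=3;  out {0}∪∅={0}
  n4('bc'): parent n3 fail=0; on 'c' 0 → fail=1;  out ∅∪∅=∅
  n5('bcb'): parent n4 fail=1; on 'b' 1 → fail=2;  out {1}∪{0}={0,1}

Run:
[0] read 'c'  n0⇒n1
[1] read 'a'  n1⇒n0 ·f
[2] read 'a'  n0⇒n0
[3] read 'c'  n0⇒n1
[4] read 'b'  n1⇒n2  emit P0@[3:4]
[5] read 'c'  n2⇒n4 ·f
[6] read 'b'  n4⇒n5  emit P0@[5:6],P1@[4:6]
[7] read 'b'  n5⇒n3 ·f
[8] read 'c'  n3⇒n4
[9] read 'b'  n4⇒n5  emit P0@[8:9],P1@[7:9]
[10] read 'c'  n5⇒n4 ·f
[11] read 'b'  n4⇒n5  emit P0@[10:11],P1@[9:11]
[12] read 'c'  n5⇒n4 ·f
[13] read 'b'  n4⇒n5  emit P0@[12:13],P1@[11:13]
[14] read 'a'  n5⇒n0 ·f
[15] read 'c'  n0⇒n1
[16] read 'b'  n1⇒n2  emit P0@[15:16]
[17] read 'a'  n2⇒n0 ·f
[18] read 'a'  n0⇒n0
[19] read 'b'  n0⇒n3
[20] read 'c'  n3⇒n4
[21] read 'b'  n4⇒n5  emit P0@[20:21],P1@[19:21]
[22] read 'c'  n5⇒n4 ·f
[23] read 'b'  n4⇒n5  emit P0@[22:23],P1@[21:23]
[24] read 'b'  n5⇒n3 ·f
[25] read 'c'  n3⇒n4
[26] read 'b'  n4⇒n5  emit P0@[25:26],P1@[24:26]
[27] read 'b'  n5⇒n3 ·f
[28] read 'b'  n3⇒n3 ·f
[29] read 'a'  n3⇒n0 ·f
[30] read 'b'  n0⇒n3
[31] read 'c'  n3⇒n4
[32] read 'b'  n4⇒n5  emit P0@[31:32],P1@[30:32]
[33] read 'c'  n5⇒n4 ·f
[34] read 'c'  n4⇒n1 ·f
[35] read 'b'  n1⇒n2  emit P0@[34:35]
[36] read 'c'  n2⇒n4 ·f
[37] read 'b'  n4⇒n5  emit P0@[36:37],P1@[35:37]
[38] read 'c'  n5⇒n4 ·f
[39] read 'b'  n4⇒n5  emit P0@[38:39],P1@[37:39]
[40] read 'b'  n5⇒n3 ·f
[41] read 'c'  n3⇒n4
[42] read 'b'  n4⇒n5  emit P0@[41:42],P1@[40:42]
[43] read 'c'  n5⇒n4 ·f
[44] read 'b'  n4⇒n5  emit P0@[43:44],P1@[42:44]
[45] read 'b'  n5⇒n3 ·f
[46] read 'a'  n3⇒n0 ·f
[47] read 'a'  n0⇒n0
[48] read 'c'  n0⇒n1
[49] read 'a'  n1⇒n0 ·f
[50] read 'a'  n0⇒n0
[51] read 'c'  n0⇒n1
[52] read 'c'  n1⇒n1 ·f
[53] read 'b'  n1⇒n2  emit P0@[52:53]
[54] read 'b'  n2⇒n3 ·f
[55] read 'c'  n3⇒n4
[56] read 'b'  n4⇒n5  emit P0@[55:56],P1@[54:56]
[57] read 'b'  n5⇒n3 ·f
[58] read 'b'  n3⇒n3 ·f
[59] read 'c'  n3⇒n4
[60] read 'a'  n4⇒n0 ·f
[61] read 'b'  n0⇒n3
[62] read 'a'  n3⇒n0 ·f
[63] read 'c'  n0⇒n1
[64] read 'c'  n1⇒n1 ·f
[65] read 'a'  n1⇒n0 ·f
[66] read 'a'  n0⇒n0
[67] read 'a'  n0⇒n0

All matches (sorted): [[4,0],[6,0],[6,1],[9,0],[9,1],[11,0],[11,1],[13,0],[13,1],[16,0],[21,0],[21,1],[23,0],[23,1],[26,0],[26,1],[32,0],[32,1],[35,0],[37,0],[37,1],[39,0],[39,1],[42,0],[42,1],[44,0],[44,1],[53,0],[56,0],[56,1]]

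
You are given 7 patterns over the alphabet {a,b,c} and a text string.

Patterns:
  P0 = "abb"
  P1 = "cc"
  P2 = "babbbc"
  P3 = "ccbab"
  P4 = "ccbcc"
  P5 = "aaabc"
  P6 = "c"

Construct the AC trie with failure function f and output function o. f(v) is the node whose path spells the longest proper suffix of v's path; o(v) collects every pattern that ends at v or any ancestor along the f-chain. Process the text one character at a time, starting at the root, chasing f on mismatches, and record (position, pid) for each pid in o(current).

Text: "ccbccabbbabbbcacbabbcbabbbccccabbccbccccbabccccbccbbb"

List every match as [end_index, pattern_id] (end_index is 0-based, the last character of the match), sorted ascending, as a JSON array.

Construct AC machine:
Trie nodes:
  0='ε' goto a→1 b→6 c→4
  1='a' goto a→17 b→2
  2='ab' goto b→3
  3='abb' goto ·  ←P0
  4='c' goto c→5  ←P6
  5='cc' goto b→12  ←P1
  6='b' goto a→7
  7='ba' goto b→8
  8='bab' goto b→9
  9='babb' goto b→10
  10='babbb' goto c→11
  11='babbbc' goto ·  ←P2
  12='ccb' goto a→13 c→15
  13='ccba' goto b→14
  14='ccbab' goto ·  ←P3
  15='ccbc' goto c→16
  16='ccbcc' goto ·  ←P4
  17='aa' goto a→18
  18='aaa' goto b→19
  19='aaab' goto c→20
  20='aaabc' goto ·  ←P5

Failure links (BFS by depth):
  n1('a'): parent n0 fail=0; on 'a' 0 → fail=0;  out ∅∪∅=∅
  n4('c'): parent n0 fail=0; on 'c' 0 → fail=0;  out {6}∪∅={6}
  n6('b'): parent n0 fail=0; on 'b' 0 → fail=0;  out ∅∪∅=∅
  n2('ab'): parent n1 fail=0; on 'b' 0 → fail=6;  out ∅∪∅=∅
  n5('cc'): parent n4 fail=0; on 'c' 0 → fail=4;  out {1}∪{6}={1,6}
  n7('ba'): parent n6 fail=0; on 'a' 0 → fail=1;  out ∅∪∅=∅
  n17('aa'): parent n1 fail=0; on 'a' 0 → fail=1;  out ∅∪∅=∅
  n3('abb'): parent n2 fail=6; on 'b' 6→0 → fail=6;  out {0}∪∅={0}
  n8('bab'): parent n7 fail=1; on 'b' 1 → fail=2;  out ∅∪∅=∅
  n12('ccb'): parent n5 fail=4; on 'b' 4→0 → fail=6;  out ∅∪∅=∅
  n18('aaa'): parent n17 fail=1; on 'a' 1 → fail=17;  out ∅∪∅=∅
  n9('babb'): parent n8 fail=2; on 'b' 2 → fail=3;  out ∅∪{0}={0}
  n13('ccba'): parent n12 fail=6; on 'a' 6 → fail=7;  out ∅∪∅=∅
  n15('ccbc'): parent n12 fail=6; on 'c' 6→0 → fail=4;  out ∅∪{6}={6}
  n19('aaab'): parent n18 fail=17; on 'b' 17→1 → fail=2;  out ∅∪∅=∅
  n10('babbb'): parent n9 fail=3; on 'b' 3→6→0 → fail=6;  out ∅∪∅=∅
  n14('ccbab'): parent n13 fail=7; on 'b' 7 → fail=8;  out {3}∪∅={3}
  n16('ccbcc'): parent n15 fail=4; on 'c' 4 → fail=5;  out {4}∪{1,6}={1,4,6}
  n20('aaabc'): parent n19 fail=2; on 'c' 2→6→0 → fail=4;  out {5}∪{6}={5,6}
  n11('babbbc'): parent n10 fail=6; on 'c' 6→0 → fail=4;  out {2}∪{6}={2,6}

Scan:
i=0 'c': node 0→4  ** P6@[0:0]
i=1 'c': node 4→5  ** P1@[0:1],P6@[1:1]
i=2 'b': node 5→12
i=3 'c': node 12→15  ** P6@[3:3]
i=4 'c': node 15→16  ** P1@[3:4],P4@[0:4],P6@[4:4]
i=5 'a': node 16→1 ·f
i=6 'b': node 1→2
i=7 'b': node 2→3  ** P0@[5:7]
i=8 'b': node 3→6 ·f
i=9 'a': node 6→7
i=10 'b': node 7→8
i=11 'b': node 8→9  ** P0@[9:11]
i=12 'b': node 9→10
i=13 'c': node 10→11  ** P2@[8:13],P6@[13:13]
i=14 'a': node 11→1 ·f
i=15 'c': node 1→4 ·f  ** P6@[15:15]
i=16 'b': node 4→6 ·f
i=17 'a': node 6→7
i=18 'b': node 7→8
i=19 'b': node 8→9  ** P0@[17:19]
i=20 'c': node 9→4 ·f  ** P6@[20:20]
i=21 'b': node 4→6 ·f
i=22 'a': node 6→7
i=23 'b': node 7→8
i=24 'b': node 8→9  ** P0@[22:24]
i=25 'b': node 9→10
i=26 'c': node 10→11  ** P2@[21:26],P6@[26:26]
i=27 'c': node 11→5 ·f  ** P1@[26:27],P6@[27:27]
i=28 'c': node 5→5 ·f  ** P1@[27:28],P6@[28:28]
i=29 'c': node 5→5 ·f  ** P1@[28:29],P6@[29:29]
i=30 'a': node 5→1 ·f
i=31 'b': node 1→2
i=32 'b': node 2→3  ** P0@[30:32]
i=33 'c': node 3→4 ·f  ** P6@[33:33]
i=34 'c': node 4→5  ** P1@[33:34],P6@[34:34]
i=35 'b': node 5→12
i=36 'c': node 12→15  ** P6@[36:36]
i=37 'c': node 15→16  ** P1@[36:37],P4@[33:37],P6@[37:37]
i=38 'c': node 16→5 ·f  ** P1@[37:38],P6@[38:38]
i=39 'c': node 5→5 ·f  ** P1@[38:39],P6@[39:39]
i=40 'b': node 5→12
i=41 'a': node 12→13
i=42 'b': node 13→14  ** P3@[38:42]
i=43 'c': node 14→4 ·f  ** P6@[43:43]
i=44 'c': node 4→5  ** P1@[43:44],P6@[44:44]
i=45 'c': node 5→5 ·f  ** P1@[44:45],P6@[45:45]
i=46 'c': node 5→5 ·f  ** P1@[45:46],P6@[46:46]
i=47 'b': node 5→12
i=48 'c': node 12→15  ** P6@[48:48]
i=49 'c': node 15→16  ** P1@[48:49],P4@[45:49],P6@[49:49]
i=50 'b': node 16→12 ·f
i=51 'b': node 12→6 ·f
i=52 'b': node 6→6 ·f

Result: [[0,6],[1,1],[1,6],[3,6],[4,1],[4,4],[4,6],[7,0],[11,0],[13,2],[13,6],[15,6],[19,0],[20,6],[24,0],[26,2],[26,6],[27,1],[27,6],[28,1],[28,6],[29,1],[29,6],[32,0],[33,6],[34,1],[34,6],[36,6],[37,1],[37,4],[37,6],[38,1],[38,6],[39,1],[39,6],[42,3],[43,6],[44,1],[44,6],[45,1],[45,6],[46,1],[46,6],[48,6],[49,1],[49,4],[49,6]]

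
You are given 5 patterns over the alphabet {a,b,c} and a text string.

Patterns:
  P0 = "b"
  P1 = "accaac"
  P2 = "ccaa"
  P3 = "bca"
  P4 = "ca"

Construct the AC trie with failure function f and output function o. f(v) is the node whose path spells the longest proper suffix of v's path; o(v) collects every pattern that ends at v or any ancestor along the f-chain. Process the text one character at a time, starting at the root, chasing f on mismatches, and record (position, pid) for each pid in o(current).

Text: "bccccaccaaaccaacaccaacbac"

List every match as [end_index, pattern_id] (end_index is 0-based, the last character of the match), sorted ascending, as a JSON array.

Build:
Trie nodes:
  n0 'ε': a→2 b→1 c→8
  n1 'b': c→12  [P0 ends]
  n2 'a': c→3
  n3 'ac': c→4
  n4 'acc': a→5
  n5 'acca': a→6
  n6 'accaa': c→7
  n7 'accaac': ·  [P1 ends]
  n8 'c': a→14 c→9
  n9 'cc': a→10
  n10 'cca': a→11
  n11 'ccaa': ·  [P2 ends]
  n12 'bc': a→13
  n13 'bca': ·  [P3 ends]
  n14 'ca': ·  [P4 ends]

Failure links (BFS by depth):
  fail(1) 'b': from fail(0)=0 chase 'b': 0 ⇒ 0;  out={0}∪out(0)={0}
  fail(2) 'a': from fail(0)=0 chase 'a': 0 ⇒ 0;  out=∅∪out(0)=∅
  fail(8) 'c': from fail(0)=0 chase 'c': 0 ⇒ 0;  out=∅∪out(0)=∅
  fail(3) 'ac': from fail(2)=0 chase 'c': 0 ⇒ 8;  out=∅∪out(8)=∅
  fail(9) 'cc': from fail(8)=0 chase 'c': 0 ⇒ 8;  out=∅∪out(8)=∅
  fail(12) 'bc': from fail(1)=0 chase 'c': 0 ⇒ 8;  out=∅∪out(8)=∅
  fail(14) 'ca': from fail(8)=0 chase 'a': 0 ⇒ 2;  out={4}∪out(2)={4}
  fail(4) 'acc': from fail(3)=8 chase 'c': 8 ⇒ 9;  out=∅∪out(9)=∅
  fail(10) 'cca': from fail(9)=8 chase 'a': 8 ⇒ 14;  out=∅∪out(14)={4}
  fail(13) 'bca': from fail(12)=8 chase 'a': 8 ⇒ 14;  out={3}∪out(14)={3,4}
  fail(5) 'acca': from fail(4)=9 chase 'a': 9 ⇒ 10;  out=∅∪out(10)={4}
  fail(11) 'ccaa': from fail(10)=14 chase 'a': 14→2→0 ⇒ 2;  out={2}∪out(2)={2}
  fail(6) 'accaa': from fail(5)=10 chase 'a': 10 ⇒ 11;  out=∅∪out(11)={2}
  fail(7) 'accaac': from fail(6)=11 chase 'c': 11→2 ⇒ 3;  out={1}∪out(3)={1}

Run:
pos 0 'b': at 1  emit P0@[0:0]
pos 1 'c': at 12
pos 2 'c': at 9 ·f
pos 3 'c': at 9 ·f
pos 4 'c': at 9 ·f
pos 5 'a': at 10  emit P4@[4:5]
pos 6 'c': at 3 ·f
pos 7 'c': at 4
pos 8 'a': at 5  emit P4@[7:8]
pos 9 'a': at 6  emit P2@[6:9]
pos 10 'a': at 2 ·f
pos 11 'c': at 3
pos 12 'c': at 4
pos 13 'a': at 5  emit P4@[12:13]
pos 14 'a': at 6  emit P2@[11:14]
pos 15 'c': at 7  emit P1@[10:15]
pos 16 'a': at 14 ·f  emit P4@[15:16]
pos 17 'c': at 3 ·f
pos 18 'c': at 4
pos 19 'a': at 5  emit P4@[18:19]
pos 20 'a': at 6  emit P2@[17:20]
pos 21 'c': at 7  emit P1@[16:21]
pos 22 'b': at 1 ·f  emit P0@[22:22]
pos 23 'a': at 2 ·f
pos 24 'c': at 3

Matches: [[0,0],[5,4],[8,4],[9,2],[13,4],[14,2],[15,1],[16,4],[19,4],[20,2],[21,1],[22,0]]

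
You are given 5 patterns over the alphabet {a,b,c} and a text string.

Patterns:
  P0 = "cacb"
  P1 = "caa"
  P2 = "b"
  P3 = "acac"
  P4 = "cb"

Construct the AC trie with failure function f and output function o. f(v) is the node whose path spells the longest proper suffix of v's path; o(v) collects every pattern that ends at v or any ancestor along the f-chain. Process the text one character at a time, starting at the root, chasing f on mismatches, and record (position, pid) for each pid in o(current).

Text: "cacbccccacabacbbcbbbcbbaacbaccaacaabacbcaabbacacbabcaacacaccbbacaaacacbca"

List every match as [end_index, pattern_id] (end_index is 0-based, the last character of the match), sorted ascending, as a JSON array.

Construct AC machine:
Trie (insert patterns):
  0='ε' goto a→7 b→6 c→1
  1='c' goto a→2 b→11
  2='ca' goto a→5 c→3
  3='cac' goto b→4
  4='cacb' goto ·  [P0 ends]
  5='caa' goto ·  [P1 ends]
  6='b' goto ·  [P2 ends]
  7='a' goto c→8
  8='ac' goto a→9
  9='aca' goto c→10
  10='acac' goto ·  [P3 ends]
  11='cb' goto ·  [P4 ends]

Failure links (BFS by depth):
  fail(1) 'c': from fail(0)=0 chase 'c': 0 ⇒ 0;  out=∅∪out(0)=∅
  fail(6) 'b': from fail(0)=0 chase 'b': 0 ⇒ 0;  out={2}∪out(0)={2}
  fail(7) 'a': from fail(0)=0 chase 'a': 0 ⇒ 0;  out=∅∪out(0)=∅
  fail(2) 'ca': from fail(1)=0 chase 'a': 0 ⇒ 7;  out=∅∪out(7)=∅
  fail(8) 'ac': from fail(7)=0 chase 'c': 0 ⇒ 1;  out=∅∪out(1)=∅
  fail(11) 'cb': from fail(1)=0 chase 'b': 0 ⇒ 6;  out={4}∪out(6)={2,4}
  fail(3) 'cac': from fail(2)=7 chase 'c': 7 ⇒ 8;  out=∅∪out(8)=∅
  fail(5) 'caa': from fail(2)=7 chase 'a': 7→0 ⇒ 7;  out={1}∪out(7)={1}
  fail(9) 'aca': from fail(8)=1 chase 'a': 1 ⇒ 2;  out=∅∪out(2)=∅
  fail(4) 'cacb': from fail(3)=8 chase 'b': 8→1 ⇒ 11;  out={0}∪out(11)={0,2,4}
  fail(10) 'acac': from fail(9)=2 chase 'c': 2 ⇒ 3;  out={3}∪out(3)={3}

Text stream:
pos 0 'c': at 1
pos 1 'a': at 2
pos 2 'c': at 3
pos 3 'b': at 4  ** P0@[0:3],P2@[3:3],P4@[2:3]
pos 4 'c': at 1 ·f
pos 5 'c': at 1 ·f
pos 6 'c': at 1 ·f
pos 7 'c': at 1 ·f
pos 8 'a': at 2
pos 9 'c': at 3
pos 10 'a': at 9 ·f
pos 11 'b': at 6 ·f  ** P2@[11:11]
pos 12 'a': at 7 ·f
pos 13 'c': at 8
pos 14 'b': at 11 ·f  ** P2@[14:14],P4@[13:14]
pos 15 'b': at 6 ·f  ** P2@[15:15]
pos 16 'c': at 1 ·f
pos 17 'b': at 11  ** P2@[17:17],P4@[16:17]
pos 18 'b': at 6 ·f  ** P2@[18:18]
pos 19 'b': at 6 ·f  ** P2@[19:19]
pos 20 'c': at 1 ·f
pos 21 'b': at 11  ** P2@[21:21],P4@[20:21]
pos 22 'b': at 6 ·f  ** P2@[22:22]
pos 23 'a': at 7 ·f
pos 24 'a': at 7 ·f
pos 25 'c': at 8
pos 26 'b': at 11 ·f  ** P2@[26:26],P4@[25:26]
pos 27 'a': at 7 ·f
pos 28 'c': at 8
pos 29 'c': at 1 ·f
pos 30 'a': at 2
pos 31 'a': at 5  ** P1@[29:31]
pos 32 'c': at 8 ·f
pos 33 'a': at 9
pos 34 'a': at 5 ·f  ** P1@[32:34]
pos 35 'b': at 6 ·f  ** P2@[35:35]
pos 36 'a': at 7 ·f
pos 37 'c': at 8
pos 38 'b': at 11 ·f  ** P2@[38:38],P4@[37:38]
pos 39 'c': at 1 ·f
pos 40 'a': at 2
pos 41 'a': at 5  ** P1@[39:41]
pos 42 'b': at 6 ·f  ** P2@[42:42]
pos 43 'b': at 6 ·f  ** P2@[43:43]
pos 44 'a': at 7 ·f
pos 45 'c': at 8
pos 46 'a': at 9
pos 47 'c': at 10  ** P3@[44:47]
pos 48 'b': at 4 ·f  ** P0@[45:48],P2@[48:48],P4@[47:48]
pos 49 'a': at 7 ·f
pos 50 'b': at 6 ·f  ** P2@[50:50]
pos 51 'c': at 1 ·f
pos 52 'a': at 2
pos 53 'a': at 5  ** P1@[51:53]
pos 54 'c': at 8 ·f
pos 55 'a': at 9
pos 56 'c': at 10  ** P3@[53:56]
pos 57 'a': at 9 ·f
pos 58 'c': at 10  ** P3@[55:58]
pos 59 'c': at 1 ·f
pos 60 'b': at 11  ** P2@[60:60],P4@[59:60]
pos 61 'b': at 6 ·f  ** P2@[61:61]
pos 62 'a': at 7 ·f
pos 63 'c': at 8
pos 64 'a': at 9
pos 65 'a': at 5 ·f  ** P1@[63:65]
pos 66 'a': at 7 ·f
pos 67 'c': at 8
pos 68 'a': at 9
pos 69 'c': at 10  ** P3@[66:69]
pos 70 'b': at 4 ·f  ** P0@[67:70],P2@[70:70],P4@[69:70]
pos 71 'c': at 1 ·f
pos 72 'a': at 2

All matches (sorted): [[3,0],[3,2],[3,4],[11,2],[14,2],[14,4],[15,2],[17,2],[17,4],[18,2],[19,2],[21,2],[21,4],[22,2],[26,2],[26,4],[31,1],[34,1],[35,2],[38,2],[38,4],[41,1],[42,2],[43,2],[47,3],[48,0],[48,2],[48,4],[50,2],[53,1],[56,3],[58,3],[60,2],[60,4],[61,2],[65,1],[69,3],[70,0],[70,2],[70,4]]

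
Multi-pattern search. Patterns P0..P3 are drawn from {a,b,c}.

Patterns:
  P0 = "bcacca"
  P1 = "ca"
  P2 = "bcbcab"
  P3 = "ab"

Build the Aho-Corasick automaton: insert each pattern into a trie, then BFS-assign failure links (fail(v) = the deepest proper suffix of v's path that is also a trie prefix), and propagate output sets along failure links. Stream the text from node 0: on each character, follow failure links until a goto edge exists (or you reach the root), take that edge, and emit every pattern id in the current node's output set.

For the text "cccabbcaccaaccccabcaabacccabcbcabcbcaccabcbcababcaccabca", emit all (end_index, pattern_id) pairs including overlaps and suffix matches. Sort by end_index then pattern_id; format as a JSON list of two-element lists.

Build:
Trie (insert patterns):
  n0 'ε': a→13 b→1 c→7
  n1 'b': c→2
  n2 'bc': a→3 b→9
  n3 'bca': c→4
  n4 'bcac': c→5
  n5 'bcacc': a→6
  n6 'bcacca': ·  ←P0
  n7 'c': a→8
  n8 'ca': ·  ←P1
  n9 'bcb': c→10
  n10 'bcbc': a→11
  n11 'bcbca': b→12
  n12 'bcbcab': ·  ←P2
  n13 'a': b→14
  n14 'ab': ·  ←P3

BFS fail/out derivation:
  n1('b'): parent n0 fail=0; on 'b' 0 → fail=0;  out ∅∪∅=∅
  n7('c'): parent n0 fail=0; on 'c' 0 → fail=0;  out ∅∪∅=∅
  n13('a'): parent n0 fail=0; on 'a' 0 → fail=0;  out ∅∪∅=∅
  n2('bc'): parent n1 fail=0; on 'c' 0 → fail=7;  out ∅∪∅=∅
  n8('ca'): parent n7 fail=0; on 'a' 0 → fail=13;  out {1}∪∅={1}
  n14('ab'): parent n13 fail=0; on 'b' 0 → fail=1;  out {3}∪∅={3}
  n3('bca'): parent n2 fail=7; on 'a' 7 → fail=8;  out ∅∪{1}={1}
  n9('bcb'): parent n2 fail=7; on 'b' 7→0 → fail=1;  out ∅∪∅=∅
  n4('bcac'): parent n3 fail=8; on 'c' 8→13→0 → fail=7;  out ∅∪∅=∅
  n10('bcbc'): parent n9 fail=1; on 'c' 1 → fail=2;  out ∅∪∅=∅
  n5('bcacc'): parent n4 fail=7; on 'c' 7→0 → fail=7;  out ∅∪∅=∅
  n11('bcbca'): parent n10 fail=2; on 'a' 2 → fail=3;  out ∅∪{1}={1}
  n6('bcacca'): parent n5 fail=7; on 'a' 7 → fail=8;  out {0}∪{1}={0,1}
  n12('bcbcab'): parent n11 fail=3; on 'b' 3→8→13 → fail=14;  out {2}∪{3}={2,3}

Run:
i=0 'c': node 0→7
i=1 'c': node 7→7 ·f
i=2 'c': node 7→7 ·f
i=3 'a': node 7→8  → match P1@[2:3]
i=4 'b': node 8→14 ·f  → match P3@[3:4]
i=5 'b': node 14→1 ·f
i=6 'c': node 1→2
i=7 'a': node 2→3  → match P1@[6:7]
i=8 'c': node 3→4
i=9 'c': node 4→5
i=10 'a': node 5→6  → match P0@[5:10],P1@[9:10]
i=11 'a': node 6→13 ·f
i=12 'c': node 13→7 ·f
i=13 'c': node 7→7 ·f
i=14 'c': node 7→7 ·f
i=15 'c': node 7→7 ·f
i=16 'a': node 7→8  → match P1@[15:16]
i=17 'b': node 8→14 ·f  → match P3@[16:17]
i=18 'c': node 14→2 ·f
i=19 'a': node 2→3  → match P1@[18:19]
i=20 'a': node 3→13 ·f
i=21 'b': node 13→14  → match P3@[20:21]
i=22 'a': node 14→13 ·f
i=23 'c': node 13→7 ·f
i=24 'c': node 7→7 ·f
i=25 'c': node 7→7 ·f
i=26 'a': node 7→8  → match P1@[25:26]
i=27 'b': node 8→14 ·f  → match P3@[26:27]
i=28 'c': node 14→2 ·f
i=29 'b': node 2→9
i=30 'c': node 9→10
i=31 'a': node 10→11  → match P1@[30:31]
i=32 'b': node 11→12  → match P2@[27:32],P3@[31:32]
i=33 'c': node 12→2 ·f
i=34 'b': node 2→9
i=35 'c': node 9→10
i=36 'a': node 10→11  → match P1@[35:36]
i=37 'c': node 11→4 ·f
i=38 'c': node 4→5
i=39 'a': node 5→6  → match P0@[34:39],P1@[38:39]
i=40 'b': node 6→14 ·f  → match P3@[39:40]
i=41 'c': node 14→2 ·f
i=42 'b': node 2→9
i=43 'c': node 9→10
i=44 'a': node 10→11  → match P1@[43:44]
i=45 'b': node 11→12  → match P2@[40:45],P3@[44:45]
i=46 'a': node 12→13 ·f
i=47 'b': node 13→14  → match P3@[46:47]
i=48 'c': node 14→2 ·f
i=49 'a': node 2→3  → match P1@[48:49]
i=50 'c': node 3→4
i=51 'c': node 4→5
i=52 'a': node 5→6  → match P0@[47:52],P1@[51:52]
i=53 'b': node 6→14 ·f  → match P3@[52:53]
i=54 'c': node 14→2 ·f
i=55 'a': node 2→3  → match P1@[54:55]

Matches: [[3,1],[4,3],[7,1],[10,0],[10,1],[16,1],[17,3],[19,1],[21,3],[26,1],[27,3],[31,1],[32,2],[32,3],[36,1],[39,0],[39,1],[40,3],[44,1],[45,2],[45,3],[47,3],[49,1],[52,0],[52,1],[53,3],[55,1]]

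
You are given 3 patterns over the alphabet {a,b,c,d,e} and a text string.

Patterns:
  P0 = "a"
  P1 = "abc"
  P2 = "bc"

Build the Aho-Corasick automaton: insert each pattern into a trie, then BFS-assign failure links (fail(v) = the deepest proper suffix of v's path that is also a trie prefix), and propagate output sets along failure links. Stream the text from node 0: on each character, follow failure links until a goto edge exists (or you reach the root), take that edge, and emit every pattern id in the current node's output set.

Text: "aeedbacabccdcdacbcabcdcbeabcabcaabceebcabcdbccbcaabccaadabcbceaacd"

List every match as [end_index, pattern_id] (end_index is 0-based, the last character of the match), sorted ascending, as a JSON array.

Construct AC machine:
Trie (insert patterns):
  n0 'ε': a→1 b→4
  n1 'a': b→2  ←P0
  n2 'ab': c→3
  n3 'abc': ·  ←P1
  n4 'b': c→5
  n5 'bc': ·  ←P2

BFS fail/out derivation:
  n1('a'): parent n0 fail=0; on 'a' 0 → fail=0;  out {0}∪∅={0}
  n4('b'): parent n0 fail=0; on 'b' 0 → fail=0;  out ∅∪∅=∅
  n2('ab'): parent n1 fail=0; on 'b' 0 → fail=4;  out ∅∪∅=∅
  n5('bc'): parent n4 fail=0; on 'c' 0 → fail=0;  out {2}∪∅={2}
  n3('abc'): parent n2 fail=4; on 'c' 4 → fail=5;  out {1}∪{2}={1,2}

Run:
i=0 'a': node 0→1  → match P0@[0:0]
i=1 'e': node 1→0 ·f
i=2 'e': node 0→0
i=3 'd': node 0→0
i=4 'b': node 0→4
i=5 'a': node 4→1 ·f  → match P0@[5:5]
i=6 'c': node 1→0 ·f
i=7 'a': node 0→1  → match P0@[7:7]
i=8 'b': node 1→2
i=9 'c': node 2→3  → match P1@[7:9],P2@[8:9]
i=10 'c': node 3→0 ·f
i=11 'd': node 0→0
i=12 'c': node 0→0
i=13 'd': node 0→0
i=14 'a': node 0→1  → match P0@[14:14]
i=15 'c': node 1→0 ·f
i=16 'b': node 0→4
i=17 'c': node 4→5  → match P2@[16:17]
i=18 'a': node 5→1 ·f  → match P0@[18:18]
i=19 'b': node 1→2
i=20 'c': node 2→3  → match P1@[18:20],P2@[19:20]
i=21 'd': node 3→0 ·f
i=22 'c': node 0→0
i=23 'b': node 0→4
i=24 'e': node 4→0 ·f
i=25 'a': node 0→1  → match P0@[25:25]
i=26 'b': node 1→2
i=27 'c': node 2→3  → match P1@[25:27],P2@[26:27]
i=28 'a': node 3→1 ·f  → match P0@[28:28]
i=29 'b': node 1→2
i=30 'c': node 2→3  → match P1@[28:30],P2@[29:30]
i=31 'a': node 3→1 ·f  → match P0@[31:31]
i=32 'a': node 1→1 ·f  → match P0@[32:32]
i=33 'b': node 1→2
i=34 'c': node 2→3  → match P1@[32:34],P2@[33:34]
i=35 'e': node 3→0 ·f
i=36 'e': node 0→0
i=37 'b': node 0→4
i=38 'c': node 4→5  → match P2@[37:38]
i=39 'a': node 5→1 ·f  → match P0@[39:39]
i=40 'b': node 1→2
i=41 'c': node 2→3  → match P1@[39:41],P2@[40:41]
i=42 'd': node 3→0 ·f
i=43 'b': node 0→4
i=44 'c': node 4→5  → match P2@[43:44]
i=45 'c': node 5→0 ·f
i=46 'b': node 0→4
i=47 'c': node 4→5  → match P2@[46:47]
i=48 'a': node 5→1 ·f  → match P0@[48:48]
i=49 'a': node 1→1 ·f  → match P0@[49:49]
i=50 'b': node 1→2
i=51 'c': node 2→3  → match P1@[49:51],P2@[50:51]
i=52 'c': node 3→0 ·f
i=53 'a': node 0→1  → match P0@[53:53]
i=54 'a': node 1→1 ·f  → match P0@[54:54]
i=55 'd': node 1→0 ·f
i=56 'a': node 0→1  → match P0@[56:56]
i=57 'b': node 1→2
i=58 'c': node 2→3  → match P1@[56:58],P2@[57:58]
i=59 'b': node 3→4 ·f
i=60 'c': node 4→5  → match P2@[59:60]
i=61 'e': node 5→0 ·f
i=62 'a': node 0→1  → match P0@[62:62]
i=63 'a': node 1→1 ·f  → match P0@[63:63]
i=64 'c': node 1→0 ·f
i=65 'd': node 0→0

All matches (sorted): [[0,0],[5,0],[7,0],[9,1],[9,2],[14,0],[17,2],[18,0],[20,1],[20,2],[25,0],[27,1],[27,2],[28,0],[30,1],[30,2],[31,0],[32,0],[34,1],[34,2],[38,2],[39,0],[41,1],[41,2],[44,2],[47,2],[48,0],[49,0],[51,1],[51,2],[53,0],[54,0],[56,0],[58,1],[58,2],[60,2],[62,0],[63,0]]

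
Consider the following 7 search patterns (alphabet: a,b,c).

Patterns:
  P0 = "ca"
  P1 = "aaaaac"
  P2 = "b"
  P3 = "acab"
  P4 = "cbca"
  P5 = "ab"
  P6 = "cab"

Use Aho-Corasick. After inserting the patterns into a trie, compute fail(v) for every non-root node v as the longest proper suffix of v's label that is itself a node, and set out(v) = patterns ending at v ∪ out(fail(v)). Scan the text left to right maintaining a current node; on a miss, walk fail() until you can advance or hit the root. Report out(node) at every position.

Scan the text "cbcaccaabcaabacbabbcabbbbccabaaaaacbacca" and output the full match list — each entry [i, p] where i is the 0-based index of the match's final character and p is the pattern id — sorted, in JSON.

Build automaton:
Trie (insert patterns):
  0='ε' goto a→3 b→9 c→1
  1='c' goto a→2 b→13
  2='ca' goto b→17  [P0 ends]
  3='a' goto a→4 b→16 c→10
  4='aa' goto a→5
  5='aaa' goto a→6
  6='aaaa' goto a→7
  7='aaaaa' goto c→8
  8='aaaaac' goto ·  [P1 ends]
  9='b' goto ·  [P2 ends]
  10='ac' goto a→11
  11='aca' goto b→12
  12='acab' goto ·  [P3 ends]
  13='cb' goto c→14
  14='cbc' goto a→15
  15='cbca' goto ·  [P4 ends]
  16='ab' goto ·  [P5 ends]
  17='cab' goto ·  [P6 ends]

BFS fail/out derivation:
  n1('c'): parent n0 fail=0; on 'c' 0 → fail=0;  out ∅∪∅=∅
  n3('a'): parent n0 fail=0; on 'a' 0 → fail=0;  out ∅∪∅=∅
  n9('b'): parent n0 fail=0; on 'b' 0 → fail=0;  out {2}∪∅={2}
  n2('ca'): parent n1 fail=0; on 'a' 0 → fail=3;  out {0}∪∅={0}
  n4('aa'): parent n3 fail=0; on 'a' 0 → fail=3;  out ∅∪∅=∅
  n10('ac'): parent n3 fail=0; on 'c' 0 → fail=1;  out ∅∪∅=∅
  n13('cb'): parent n1 fail=0; on 'b' 0 → fail=9;  out ∅∪{2}={2}
  n16('ab'): parent n3 fail=0; on 'b' 0 → fail=9;  out {5}∪{2}={2,5}
  n5('aaa'): parent n4 fail=3; on 'a' 3 → fail=4;  out ∅∪∅=∅
  n11('aca'): parent n10 fail=1; on 'a' 1 → fail=2;  out ∅∪{0}={0}
  n14('cbc'): parent n13 fail=9; on 'c' 9→0 → fail=1;  out ∅∪∅=∅
  n17('cab'): parent n2 fail=3; on 'b' 3 → fail=16;  out {6}∪{2,5}={2,5,6}
  n6('aaaa'): parent n5 fail=4; on 'a' 4 → fail=5;  out ∅∪∅=∅
  n12('acab'): parent n11 fail=2; on 'b' 2 → fail=17;  out {3}∪{2,5,6}={2,3,5,6}
  n15('cbca'): parent n14 fail=1; on 'a' 1 → fail=2;  out {4}∪{0}={0,4}
  n7('aaaaa'): parent n6 fail=5; on 'a' 5 → fail=6;  out ∅∪∅=∅
  n8('aaaaac'): parent n7 fail=6; on 'c' 6→5→4→3 → fail=10;  out {1}∪∅={1}

Run:
i=0 'c': node 0→1
i=1 'b': node 1→13  ** P2@[1:1]
i=2 'c': node 13→14
i=3 'a': node 14→15  ** P0@[2:3],P4@[0:3]
i=4 'c': node 15→10 (fail-walked)
i=5 'c': node 10→1 (fail-walked)
i=6 'a': node 1→2  ** P0@[5:6]
i=7 'a': node 2→4 (fail-walked)
i=8 'b': node 4→16 (fail-walked)  ** P2@[8:8],P5@[7:8]
i=9 'c': node 16→1 (fail-walked)
i=10 'a': node 1→2  ** P0@[9:10]
i=11 'a': node 2→4 (fail-walked)
i=12 'b': node 4→16 (fail-walked)  ** P2@[12:12],P5@[11:12]
i=13 'a': node 16→3 (fail-walked)
i=14 'c': node 3→10
i=15 'b': node 10→13 (fail-walked)  ** P2@[15:15]
i=16 'a': node 13→3 (fail-walked)
i=17 'b': node 3→16  ** P2@[17:17],P5@[16:17]
i=18 'b': node 16→9 (fail-walked)  ** P2@[18:18]
i=19 'c': node 9→1 (fail-walked)
i=20 'a': node 1→2  ** P0@[19:20]
i=21 'b': node 2→17  ** P2@[21:21],P5@[20:21],P6@[19:21]
i=22 'b': node 17→9 (fail-walked)  ** P2@[22:22]
i=23 'b': node 9→9 (fail-walked)  ** P2@[23:23]
i=24 'b': node 9→9 (fail-walked)  ** P2@[24:24]
i=25 'c': node 9→1 (fail-walked)
i=26 'c': node 1→1 (fail-walked)
i=27 'a': node 1→2  ** P0@[26:27]
i=28 'b': node 2→17  ** P2@[28:28],P5@[27:28],P6@[26:28]
i=29 'a': node 17→3 (fail-walked)
i=30 'a': node 3→4
i=31 'a': node 4→5
i=32 'a': node 5→6
i=33 'a': node 6→7
i=34 'c': node 7→8  ** P1@[29:34]
i=35 'b': node 8→13 (fail-walked)  ** P2@[35:35]
i=36 'a': node 13→3 (fail-walked)
i=37 'c': node 3→10
i=38 'c': node 10→1 (fail-walked)
i=39 'a': node 1→2  ** P0@[38:39]

Matches: [[1,2],[3,0],[3,4],[6,0],[8,2],[8,5],[10,0],[12,2],[12,5],[15,2],[17,2],[17,5],[18,2],[20,0],[21,2],[21,5],[21,6],[22,2],[23,2],[24,2],[27,0],[28,2],[28,5],[28,6],[34,1],[35,2],[39,0]]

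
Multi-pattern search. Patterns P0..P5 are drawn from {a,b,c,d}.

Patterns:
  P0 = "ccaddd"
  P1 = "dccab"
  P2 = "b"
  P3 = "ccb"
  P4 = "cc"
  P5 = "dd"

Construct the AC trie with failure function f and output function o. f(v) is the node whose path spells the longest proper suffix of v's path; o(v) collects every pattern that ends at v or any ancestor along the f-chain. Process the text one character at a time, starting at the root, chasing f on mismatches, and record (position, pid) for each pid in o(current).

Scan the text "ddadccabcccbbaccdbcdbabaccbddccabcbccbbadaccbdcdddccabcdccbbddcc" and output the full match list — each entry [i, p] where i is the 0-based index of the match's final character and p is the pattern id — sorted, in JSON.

Construct AC machine:
Trie nodes:
  n0 'ε': b→12 c→1 d→7
  n1 'c': c→2
  n2 'cc': a→3 b→13  [P4 ends]
  n3 'cca': d→4
  n4 'ccad': d→5
  n5 'ccadd': d→6
  n6 'ccaddd': ·  [P0 ends]
  n7 'd': c→8 d→14
  n8 'dc': c→9
  n9 'dcc': a→10
  n10 'dcca': b→11
  n11 'dccab': ·  [P1 ends]
  n12 'b': ·  [P2 ends]
  n13 'ccb': ·  [P3 ends]
  n14 'dd': ·  [P5 ends]

Failure links (BFS by depth):
  n1('c'): parent n0 fail=0; on 'c' 0 → fail=0;  out ∅∪∅=∅
  n7('d'): parent n0 fail=0; on 'd' 0 → fail=0;  out ∅∪∅=∅
  n12('b'): parent n0 fail=0; on 'b' 0 → fail=0;  out {2}∪∅={2}
  n2('cc'): parent n1 fail=0; on 'c' 0 → fail=1;  out {4}∪∅={4}
  n8('dc'): parent n7 fail=0; on 'c' 0 → fail=1;  out ∅∪∅=∅
  n14('dd'): parent n7 fail=0; on 'd' 0 → fail=7;  out {5}∪∅={5}
  n3('cca'): parent n2 fail=1; on 'a' 1→0 → fail=0;  out ∅∪∅=∅
  n9('dcc'): parent n8 fail=1; on 'c' 1 → fail=2;  out ∅∪{4}={4}
  n13('ccb'): parent n2 fail=1; on 'b' 1→0 → fail=12;  out {3}∪{2}={2,3}
  n4('ccad'): parent n3 fail=0; on 'd' 0 → fail=7;  out ∅∪∅=∅
  n10('dcca'): parent n9 fail=2; on 'a' 2 → fail=3;  out ∅∪∅=∅
  n5('ccadd'): parent n4 fail=7; on 'd' 7 → fail=14;  out ∅∪{5}={5}
  n11('dccab'): parent n10 fail=3; on 'b' 3→0 → fail=12;  out {1}∪{2}={1,2}
  n6('ccaddd'): parent n5 fail=14; on 'd' 14→7 → fail=14;  out {0}∪{5}={0,5}

Scan:
[0] read 'd'  n0⇒n7
[1] read 'd'  n7⇒n14  → match P5@[0:1]
[2] read 'a'  n14⇒n0 (fail-walked)
[3] read 'd'  n0⇒n7
[4] read 'c'  n7⇒n8
[5] read 'c'  n8⇒n9  → match P4@[4:5]
[6] read 'a'  n9⇒n10
[7] read 'b'  n10⇒n11  → match P1@[3:7],P2@[7:7]
[8] read 'c'  n11⇒n1 (fail-walked)
[9] read 'c'  n1⇒n2  → match P4@[8:9]
[10] read 'c'  n2⇒n2 (fail-walked)  → match P4@[9:10]
[11] read 'b'  n2⇒n13  → match P2@[11:11],P3@[9:11]
[12] read 'b'  n13⇒n12 (fail-walked)  → match P2@[12:12]
[13] read 'a'  n12⇒n0 (fail-walked)
[14] read 'c'  n0⇒n1
[15] read 'c'  n1⇒n2  → match P4@[14:15]
[16] read 'd'  n2⇒n7 (fail-walked)
[17] read 'b'  n7⇒n12 (fail-walked)  → match P2@[17:17]
[18] read 'c'  n12⇒n1 (fail-walked)
[19] read 'd'  n1⇒n7 (fail-walked)
[20] read 'b'  n7⇒n12 (fail-walked)  → match P2@[20:20]
[21] read 'a'  n12⇒n0 (fail-walked)
[22] read 'b'  n0⇒n12  → match P2@[22:22]
[23] read 'a'  n12⇒n0 (fail-walked)
[24] read 'c'  n0⇒n1
[25] read 'c'  n1⇒n2  → match P4@[24:25]
[26] read 'b'  n2⇒n13  → match P2@[26:26],P3@[24:26]
[27] read 'd'  n13⇒n7 (fail-walked)
[28] read 'd'  n7⇒n14  → match P5@[27:28]
[29] read 'c'  n14⇒n8 (fail-walked)
[30] read 'c'  n8⇒n9  → match P4@[29:30]
[31] read 'a'  n9⇒n10
[32] read 'b'  n10⇒n11  → match P1@[28:32],P2@[32:32]
[33] read 'c'  n11⇒n1 (fail-walked)
[34] read 'b'  n1⇒n12 (fail-walked)  → match P2@[34:34]
[35] read 'c'  n12⇒n1 (fail-walked)
[36] read 'c'  n1⇒n2  → match P4@[35:36]
[37] read 'b'  n2⇒n13  → match P2@[37:37],P3@[35:37]
[38] read 'b'  n13⇒n12 (fail-walked)  → match P2@[38:38]
[39] read 'a'  n12⇒n0 (fail-walked)
[40] read 'd'  n0⇒n7
[41] read 'a'  n7⇒n0 (fail-walked)
[42] read 'c'  n0⇒n1
[43] read 'c'  n1⇒n2  → match P4@[42:43]
[44] read 'b'  n2⇒n13  → match P2@[44:44],P3@[42:44]
[45] read 'd'  n13⇒n7 (fail-walked)
[46] read 'c'  n7⇒n8
[47] read 'd'  n8⇒n7 (fail-walked)
[48] read 'd'  n7⇒n14  → match P5@[47:48]
[49] read 'd'  n14⇒n14 (fail-walked)  → match P5@[48:49]
[50] read 'c'  n14⇒n8 (fail-walked)
[51] read 'c'  n8⇒n9  → match P4@[50:51]
[52] read 'a'  n9⇒n10
[53] read 'b'  n10⇒n11  → match P1@[49:53],P2@[53:53]
[54] read 'c'  n11⇒n1 (fail-walked)
[55] read 'd'  n1⇒n7 (fail-walked)
[56] read 'c'  n7⇒n8
[57] read 'c'  n8⇒n9  → match P4@[56:57]
[58] read 'b'  n9⇒n13 (fail-walked)  → match P2@[58:58],P3@[56:58]
[59] read 'b'  n13⇒n12 (fail-walked)  → match P2@[59:59]
[60] read 'd'  n12⇒n7 (fail-walked)
[61] read 'd'  n7⇒n14  → match P5@[60:61]
[62] read 'c'  n14⇒n8 (fail-walked)
[63] read 'c'  n8⇒n9  → match P4@[62:63]

Matches: [[1,5],[5,4],[7,1],[7,2],[9,4],[10,4],[11,2],[11,3],[12,2],[15,4],[17,2],[20,2],[22,2],[25,4],[26,2],[26,3],[28,5],[30,4],[32,1],[32,2],[34,2],[36,4],[37,2],[37,3],[38,2],[43,4],[44,2],[44,3],[48,5],[49,5],[51,4],[53,1],[53,2],[57,4],[58,2],[58,3],[59,2],[61,5],[63,4]]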